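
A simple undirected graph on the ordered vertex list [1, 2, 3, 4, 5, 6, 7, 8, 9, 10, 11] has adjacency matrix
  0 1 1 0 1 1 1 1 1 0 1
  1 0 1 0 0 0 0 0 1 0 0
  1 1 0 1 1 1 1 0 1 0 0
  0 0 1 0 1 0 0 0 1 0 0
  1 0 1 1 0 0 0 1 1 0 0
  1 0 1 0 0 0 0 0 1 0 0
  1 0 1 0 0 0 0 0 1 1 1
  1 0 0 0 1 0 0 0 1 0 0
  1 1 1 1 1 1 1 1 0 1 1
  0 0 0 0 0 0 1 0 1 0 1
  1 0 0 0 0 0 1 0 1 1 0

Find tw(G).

A width-3 tree decomposition is:
Bags: B1 = {1, 3, 5, 9}  B2 = {1, 3, 7, 9}  B3 = {3, 4, 5, 9}  B4 = {1, 5, 8, 9}  B5 = {1, 3, 6, 9}  B6 = {1, 2, 3, 9}  B7 = {1, 7, 9, 11}  B8 = {7, 9, 10, 11}
Tree: B1–B2, B1–B3, B1–B4, B1–B5, B1–B6, B2–B7, B7–B8
The largest bag has 4 vertices, giving width 3; this decomposition certifies tw(G) ≤ 3. For the lower bound, the 4 vertices {1, 5, 8, 9} are pairwise adjacent, and any tree decomposition puts a clique entirely inside one bag — forcing width ≥ 3. Hence tw(G) = 3 exactly.

3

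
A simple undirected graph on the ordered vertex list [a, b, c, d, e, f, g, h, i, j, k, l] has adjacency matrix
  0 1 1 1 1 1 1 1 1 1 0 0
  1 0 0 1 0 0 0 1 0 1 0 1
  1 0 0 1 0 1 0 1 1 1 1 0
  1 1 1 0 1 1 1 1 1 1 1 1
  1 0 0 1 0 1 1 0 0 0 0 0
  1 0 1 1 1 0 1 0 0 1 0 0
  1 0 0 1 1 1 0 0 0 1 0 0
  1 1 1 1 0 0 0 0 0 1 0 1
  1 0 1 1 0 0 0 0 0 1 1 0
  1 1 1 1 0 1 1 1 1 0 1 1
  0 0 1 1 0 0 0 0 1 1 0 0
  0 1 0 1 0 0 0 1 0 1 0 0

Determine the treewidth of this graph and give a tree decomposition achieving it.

Each bag holds 5 vertices, so the decomposition has width 4, which upper-bounds the treewidth. On the other hand G contains the 5-clique {a, d, f, g, j}. A clique must lie in a single bag of any decomposition, so no decomposition can have width below 4. Therefore the treewidth is 4.

Treewidth 4.
One optimal decomposition is:
Bags: B1 = {a, c, d, h, j}  B2 = {a, c, d, i, j}  B3 = {c, d, i, j, k}  B4 = {a, c, d, f, j}  B5 = {a, b, d, h, j}  B6 = {a, d, f, g, j}  B7 = {a, d, e, f, g}  B8 = {b, d, h, j, l}
Tree: B1–B2, B2–B3, B1–B4, B1–B5, B4–B6, B6–B7, B5–B8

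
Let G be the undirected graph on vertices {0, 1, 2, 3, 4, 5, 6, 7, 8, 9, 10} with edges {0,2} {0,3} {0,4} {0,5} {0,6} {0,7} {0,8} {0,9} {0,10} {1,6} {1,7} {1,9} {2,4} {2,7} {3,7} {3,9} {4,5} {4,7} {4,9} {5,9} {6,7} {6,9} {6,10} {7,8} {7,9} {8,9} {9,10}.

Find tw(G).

3

A width-3 tree decomposition is:
Bags: B1 = {0, 6, 7, 9}  B2 = {0, 3, 7, 9}  B3 = {1, 6, 7, 9}  B4 = {0, 7, 8, 9}  B5 = {0, 4, 7, 9}  B6 = {0, 6, 9, 10}  B7 = {0, 2, 4, 7}  B8 = {0, 4, 5, 9}
Tree: B1–B2, B1–B3, B1–B4, B4–B5, B1–B6, B5–B7, B5–B8
Every bag has size at most 4, so the width is 4 − 1 = 3 and tw(G) ≤ 3. For the lower bound, the 4 vertices {0, 6, 9, 10} are pairwise adjacent, and any tree decomposition puts a clique entirely inside one bag — forcing width ≥ 3. Hence tw(G) = 3 exactly.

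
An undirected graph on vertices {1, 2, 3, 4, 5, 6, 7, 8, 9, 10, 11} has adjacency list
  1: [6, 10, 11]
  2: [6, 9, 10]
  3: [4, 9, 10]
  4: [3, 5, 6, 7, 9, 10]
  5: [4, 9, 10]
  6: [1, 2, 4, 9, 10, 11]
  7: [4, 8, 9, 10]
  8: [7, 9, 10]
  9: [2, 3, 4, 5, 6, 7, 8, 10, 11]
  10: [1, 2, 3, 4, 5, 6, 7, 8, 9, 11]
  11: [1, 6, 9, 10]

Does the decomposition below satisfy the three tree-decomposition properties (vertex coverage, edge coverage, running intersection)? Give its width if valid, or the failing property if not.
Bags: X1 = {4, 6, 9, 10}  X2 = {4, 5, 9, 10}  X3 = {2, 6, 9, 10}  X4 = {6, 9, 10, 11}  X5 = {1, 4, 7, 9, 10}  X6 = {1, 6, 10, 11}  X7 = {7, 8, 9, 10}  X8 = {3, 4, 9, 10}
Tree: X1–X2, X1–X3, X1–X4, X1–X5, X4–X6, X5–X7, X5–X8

No — bags containing vertex 1 are not connected in the tree.

A tree decomposition must satisfy three properties: every vertex lies in some bag; for every edge, both endpoints lie together in some bag; and for every vertex, the bags containing it form a connected subtree. Here bags containing vertex 1 are not connected in the tree, so the decomposition is invalid.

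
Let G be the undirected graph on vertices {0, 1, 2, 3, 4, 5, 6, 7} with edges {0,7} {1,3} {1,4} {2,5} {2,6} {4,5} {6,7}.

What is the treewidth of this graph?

A width-1 tree decomposition is:
Bags: B1 = {0, 7}  B2 = {6, 7}  B3 = {2, 6}  B4 = {2, 5}  B5 = {4, 5}  B6 = {1, 4}  B7 = {1, 3}
Tree: B1–B2, B2–B3, B3–B4, B4–B5, B5–B6, B6–B7
Every bag has size at most 2, so the width is 2 − 1 = 1 and tw(G) ≤ 1. G has an edge, so its treewidth is at least 1. The upper and lower bounds meet at 1, so that is the treewidth.

1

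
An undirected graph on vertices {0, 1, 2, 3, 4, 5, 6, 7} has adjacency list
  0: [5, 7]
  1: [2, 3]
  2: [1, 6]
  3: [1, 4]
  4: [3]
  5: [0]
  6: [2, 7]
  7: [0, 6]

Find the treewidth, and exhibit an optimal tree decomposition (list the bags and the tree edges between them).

Every bag has size at most 2, so the width is 2 − 1 = 1 and tw(G) ≤ 1. Any graph with an edge has treewidth ≥ 1, and G has the edge 4–3. Hence tw(G) = 1 exactly.

Treewidth 1.
One optimal decomposition is:
Bags: B1 = {3, 4}  B2 = {1, 3}  B3 = {1, 2}  B4 = {2, 6}  B5 = {6, 7}  B6 = {0, 7}  B7 = {0, 5}
Tree: B1–B2, B2–B3, B3–B4, B4–B5, B5–B6, B6–B7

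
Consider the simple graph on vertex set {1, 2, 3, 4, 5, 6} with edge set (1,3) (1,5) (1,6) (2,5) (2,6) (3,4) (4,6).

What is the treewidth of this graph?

2

A width-2 tree decomposition is:
Bags: B1 = {2, 5, 6}  B2 = {1, 5, 6}  B3 = {1, 4, 6}  B4 = {1, 3, 4}
Tree: B1–B2, B2–B3, B3–B4
Each bag holds 3 vertices, so the decomposition has width 2, which upper-bounds the treewidth. The edges 2–5–1–6–2 form a cycle, so G is not a tree and its treewidth is at least 2. Therefore the treewidth is 2.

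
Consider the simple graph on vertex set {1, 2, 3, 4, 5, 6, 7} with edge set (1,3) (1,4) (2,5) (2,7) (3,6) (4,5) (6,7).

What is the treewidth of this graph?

A width-2 tree decomposition is:
Bags: B1 = {1, 4, 5}  B2 = {1, 2, 5}  B3 = {1, 2, 7}  B4 = {1, 6, 7}  B5 = {1, 3, 6}
Tree: B1–B2, B2–B3, B3–B4, B4–B5
Each bag holds 3 vertices, so the decomposition has width 2, which upper-bounds the treewidth. Since 1–4–5–2–7–6–3–1 is a cycle in G, G is not acyclic. Forests are exactly the graphs of treewidth ≤ 1, so tw(G) ≥ 2. Combining the bounds, tw(G) = 2.

2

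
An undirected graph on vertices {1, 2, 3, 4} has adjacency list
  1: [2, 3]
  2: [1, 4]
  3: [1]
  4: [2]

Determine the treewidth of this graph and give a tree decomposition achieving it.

The largest bag has 2 vertices, giving width 1; this decomposition certifies tw(G) ≤ 1. G has an edge, so its treewidth is at least 1. The upper and lower bounds meet at 1, so that is the treewidth.

Treewidth 1.
One such decomposition:
Bags: B1 = {2, 4}  B2 = {1, 2}  B3 = {1, 3}
Tree: B1–B2, B2–B3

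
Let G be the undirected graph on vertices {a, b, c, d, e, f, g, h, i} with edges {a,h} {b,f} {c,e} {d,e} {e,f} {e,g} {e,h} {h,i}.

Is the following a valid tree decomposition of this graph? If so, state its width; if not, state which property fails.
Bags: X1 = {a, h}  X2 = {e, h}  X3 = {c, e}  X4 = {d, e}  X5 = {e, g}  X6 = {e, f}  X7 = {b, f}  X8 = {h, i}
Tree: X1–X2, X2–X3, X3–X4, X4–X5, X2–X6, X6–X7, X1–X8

Yes; width 1.

Every vertex of G appears in some bag (union = {a, b, c, d, e, f, g, h, i}); every edge is covered by a bag; and for each vertex v the set of bags containing v is connected in the bag tree. The decomposition is therefore valid. The largest bag has 2 vertices, so the width is 1.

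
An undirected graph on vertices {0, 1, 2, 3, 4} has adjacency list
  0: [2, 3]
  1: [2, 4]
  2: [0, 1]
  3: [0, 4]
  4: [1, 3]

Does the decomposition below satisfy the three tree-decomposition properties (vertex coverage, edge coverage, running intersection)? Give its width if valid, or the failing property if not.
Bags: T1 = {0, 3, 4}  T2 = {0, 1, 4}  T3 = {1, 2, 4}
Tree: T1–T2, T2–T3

No — edge (0,2) lies in no bag.

A tree decomposition must satisfy three properties: every vertex lies in some bag; for every edge, both endpoints lie together in some bag; and for every vertex, the bags containing it form a connected subtree. Here edge (0,2) lies in no bag, so the decomposition is invalid.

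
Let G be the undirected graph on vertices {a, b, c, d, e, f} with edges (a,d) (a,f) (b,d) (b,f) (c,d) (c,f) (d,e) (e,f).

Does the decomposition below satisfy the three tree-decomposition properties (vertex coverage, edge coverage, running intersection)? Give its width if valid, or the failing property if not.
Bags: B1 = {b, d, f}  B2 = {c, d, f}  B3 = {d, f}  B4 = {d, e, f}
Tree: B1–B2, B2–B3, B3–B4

A tree decomposition must satisfy three properties: every vertex lies in some bag; for every edge, both endpoints lie together in some bag; and for every vertex, the bags containing it form a connected subtree. Here vertex a appears in no bag, so the decomposition is invalid.

No — vertex a appears in no bag.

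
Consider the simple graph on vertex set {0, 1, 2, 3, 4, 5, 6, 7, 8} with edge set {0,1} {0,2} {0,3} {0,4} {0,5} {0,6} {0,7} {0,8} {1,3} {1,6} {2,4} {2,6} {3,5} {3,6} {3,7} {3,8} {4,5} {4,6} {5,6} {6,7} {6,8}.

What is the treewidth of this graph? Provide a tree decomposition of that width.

Treewidth 3.
Bags: B1 = {0, 3, 5, 6}  B2 = {0, 3, 6, 8}  B3 = {0, 3, 6, 7}  B4 = {0, 4, 5, 6}  B5 = {0, 1, 3, 6}  B6 = {0, 2, 4, 6}
Tree: B1–B2, B2–B3, B1–B4, B1–B5, B4–B6

Each bag holds 4 vertices, so the decomposition has width 3, which upper-bounds the treewidth. On the other hand G contains the 4-clique {0, 2, 4, 6}. A clique must lie in a single bag of any decomposition, so no decomposition can have width below 3. Therefore the treewidth is 3.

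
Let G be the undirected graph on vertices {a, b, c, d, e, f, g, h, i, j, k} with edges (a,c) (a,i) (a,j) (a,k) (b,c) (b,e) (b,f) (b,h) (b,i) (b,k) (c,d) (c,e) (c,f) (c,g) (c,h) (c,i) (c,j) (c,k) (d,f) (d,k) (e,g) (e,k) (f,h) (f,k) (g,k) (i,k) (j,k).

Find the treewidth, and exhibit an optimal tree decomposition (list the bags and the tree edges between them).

The largest bag has 4 vertices, giving width 3; this decomposition certifies tw(G) ≤ 3. On the other hand G contains the 4-clique {b, c, f, h}. A clique must lie in a single bag of any decomposition, so no decomposition can have width below 3. Therefore the treewidth is 3.

Treewidth 3.
One optimal decomposition is:
Bags: B1 = {b, c, f, k}  B2 = {b, c, f, h}  B3 = {b, c, i, k}  B4 = {b, c, e, k}  B5 = {c, e, g, k}  B6 = {c, d, f, k}  B7 = {a, c, i, k}  B8 = {a, c, j, k}
Tree: B1–B2, B1–B3, B1–B4, B4–B5, B1–B6, B3–B7, B7–B8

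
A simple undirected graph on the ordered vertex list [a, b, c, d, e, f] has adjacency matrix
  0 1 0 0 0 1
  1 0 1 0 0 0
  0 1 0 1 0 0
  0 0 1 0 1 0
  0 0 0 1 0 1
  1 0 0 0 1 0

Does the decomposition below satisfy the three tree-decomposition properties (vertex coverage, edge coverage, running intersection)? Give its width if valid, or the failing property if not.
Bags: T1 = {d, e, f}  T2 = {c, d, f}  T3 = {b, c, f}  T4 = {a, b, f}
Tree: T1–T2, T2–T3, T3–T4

Yes; width 2.

Checking the three conditions: (i) the bags cover all of {a, b, c, d, e, f}; (ii) for each edge, some bag contains both endpoints; (iii) the bags containing any fixed vertex form a subtree. All hold, so the decomposition is valid with width 3 − 1 = 2.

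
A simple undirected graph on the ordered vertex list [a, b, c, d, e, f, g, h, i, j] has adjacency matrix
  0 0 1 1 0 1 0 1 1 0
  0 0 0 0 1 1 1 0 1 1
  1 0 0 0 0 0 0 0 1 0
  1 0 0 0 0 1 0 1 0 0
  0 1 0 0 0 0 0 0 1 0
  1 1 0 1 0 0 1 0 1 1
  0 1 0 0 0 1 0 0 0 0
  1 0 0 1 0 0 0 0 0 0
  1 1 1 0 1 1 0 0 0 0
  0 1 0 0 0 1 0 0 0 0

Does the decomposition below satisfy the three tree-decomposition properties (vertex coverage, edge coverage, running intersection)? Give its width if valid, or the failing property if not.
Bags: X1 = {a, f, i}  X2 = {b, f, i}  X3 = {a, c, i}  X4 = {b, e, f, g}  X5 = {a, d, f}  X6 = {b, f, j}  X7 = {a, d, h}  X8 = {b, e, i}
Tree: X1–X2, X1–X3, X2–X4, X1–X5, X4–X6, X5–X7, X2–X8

A tree decomposition must satisfy three properties: every vertex lies in some bag; for every edge, both endpoints lie together in some bag; and for every vertex, the bags containing it form a connected subtree. Here bags containing vertex e are not connected in the tree, so the decomposition is invalid.

No — bags containing vertex e are not connected in the tree.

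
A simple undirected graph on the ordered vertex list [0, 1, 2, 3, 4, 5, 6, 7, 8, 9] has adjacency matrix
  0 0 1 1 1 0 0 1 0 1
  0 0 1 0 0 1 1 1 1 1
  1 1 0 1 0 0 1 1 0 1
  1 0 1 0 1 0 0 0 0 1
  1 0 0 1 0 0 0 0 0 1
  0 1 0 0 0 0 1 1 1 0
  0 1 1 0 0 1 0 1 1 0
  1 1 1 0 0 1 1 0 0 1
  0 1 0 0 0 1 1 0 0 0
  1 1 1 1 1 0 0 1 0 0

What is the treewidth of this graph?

3

A width-3 tree decomposition is:
Bags: B1 = {1, 2, 7, 9}  B2 = {1, 2, 6, 7}  B3 = {0, 2, 7, 9}  B4 = {1, 5, 6, 7}  B5 = {0, 2, 3, 9}  B6 = {1, 5, 6, 8}  B7 = {0, 3, 4, 9}
Tree: B1–B2, B1–B3, B2–B4, B3–B5, B4–B6, B5–B7
The largest bag has 4 vertices, giving width 3; this decomposition certifies tw(G) ≤ 3. On the other hand G contains the 4-clique {0, 2, 3, 9}. A clique must lie in a single bag of any decomposition, so no decomposition can have width below 3. Combining the bounds, tw(G) = 3.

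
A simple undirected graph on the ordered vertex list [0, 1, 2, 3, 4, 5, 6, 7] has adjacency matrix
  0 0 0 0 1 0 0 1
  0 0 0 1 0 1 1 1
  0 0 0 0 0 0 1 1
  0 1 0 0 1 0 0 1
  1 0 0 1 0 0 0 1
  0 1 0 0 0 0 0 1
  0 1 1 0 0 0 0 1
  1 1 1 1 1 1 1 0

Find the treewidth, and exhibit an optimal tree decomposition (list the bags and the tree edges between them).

Each bag holds 3 vertices, so the decomposition has width 2, which upper-bounds the treewidth. On the other hand G contains the 3-clique {0, 4, 7}. A clique must lie in a single bag of any decomposition, so no decomposition can have width below 2. The upper and lower bounds meet at 2, so that is the treewidth.

Treewidth 2.
One such decomposition:
Bags: B1 = {3, 4, 7}  B2 = {1, 3, 7}  B3 = {0, 4, 7}  B4 = {1, 6, 7}  B5 = {1, 5, 7}  B6 = {2, 6, 7}
Tree: B1–B2, B1–B3, B2–B4, B4–B5, B4–B6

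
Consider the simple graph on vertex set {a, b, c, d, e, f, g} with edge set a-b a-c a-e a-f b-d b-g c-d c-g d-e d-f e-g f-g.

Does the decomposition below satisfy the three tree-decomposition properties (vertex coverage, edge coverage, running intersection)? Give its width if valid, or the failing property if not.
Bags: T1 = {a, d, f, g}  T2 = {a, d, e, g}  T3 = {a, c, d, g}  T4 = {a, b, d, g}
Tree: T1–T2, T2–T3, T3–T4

Every vertex of G appears in some bag (union = {a, b, c, d, e, f, g}); every edge is covered by a bag; and for each vertex v the set of bags containing v is connected in the bag tree. The decomposition is therefore valid. The largest bag has 4 vertices, so the width is 3.

Yes; width 3.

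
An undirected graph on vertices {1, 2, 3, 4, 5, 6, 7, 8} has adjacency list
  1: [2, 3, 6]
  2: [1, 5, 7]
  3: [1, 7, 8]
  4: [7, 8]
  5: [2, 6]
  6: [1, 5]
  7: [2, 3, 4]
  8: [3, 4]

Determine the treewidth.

2

A width-2 tree decomposition is:
Bags: B1 = {3, 4, 8}  B2 = {3, 4, 7}  B3 = {1, 3, 7}  B4 = {1, 2, 7}  B5 = {1, 2, 6}  B6 = {2, 5, 6}
Tree: B1–B2, B2–B3, B3–B4, B4–B5, B5–B6
Every bag has size at most 3, so the width is 3 − 1 = 2 and tw(G) ≤ 2. For the lower bound, G contains the cycle 8–4–7–3–8, so G is not a forest; only forests have treewidth ≤ 1, hence tw(G) ≥ 2. Combining the bounds, tw(G) = 2.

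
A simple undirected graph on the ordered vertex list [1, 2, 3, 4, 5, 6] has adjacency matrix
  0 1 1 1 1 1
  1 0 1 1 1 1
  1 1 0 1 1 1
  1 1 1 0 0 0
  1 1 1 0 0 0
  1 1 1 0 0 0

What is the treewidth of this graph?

A width-3 tree decomposition is:
Bags: B1 = {1, 2, 3, 4}  B2 = {1, 2, 3, 5}  B3 = {1, 2, 3, 6}
Tree: B1–B2, B1–B3
The largest bag has 4 vertices, giving width 3; this decomposition certifies tw(G) ≤ 3. Conversely, {1, 2, 3, 4} is a clique of size 4, and the vertices of any clique must share a bag in every tree decomposition; so some bag has ≥ 4 vertices and tw(G) ≥ 3. Therefore the treewidth is 3.

3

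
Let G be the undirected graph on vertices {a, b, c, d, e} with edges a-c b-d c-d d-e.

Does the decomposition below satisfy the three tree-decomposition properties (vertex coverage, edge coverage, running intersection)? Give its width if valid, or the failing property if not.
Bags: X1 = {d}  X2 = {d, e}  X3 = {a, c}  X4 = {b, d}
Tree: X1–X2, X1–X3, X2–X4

A tree decomposition must satisfy three properties: every vertex lies in some bag; for every edge, both endpoints lie together in some bag; and for every vertex, the bags containing it form a connected subtree. Here edge (c,d) lies in no bag, so the decomposition is invalid.

No — edge (c,d) lies in no bag.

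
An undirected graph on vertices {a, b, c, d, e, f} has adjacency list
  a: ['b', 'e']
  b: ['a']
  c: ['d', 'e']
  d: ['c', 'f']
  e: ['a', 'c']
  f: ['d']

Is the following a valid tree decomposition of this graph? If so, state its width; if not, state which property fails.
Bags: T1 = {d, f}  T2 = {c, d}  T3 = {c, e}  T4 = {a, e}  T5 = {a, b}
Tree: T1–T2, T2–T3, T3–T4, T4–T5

Checking the three conditions: (i) the bags cover all of {a, b, c, d, e, f}; (ii) for each edge, some bag contains both endpoints; (iii) the bags containing any fixed vertex form a subtree. All hold, so the decomposition is valid with width 2 − 1 = 1.

Yes; width 1.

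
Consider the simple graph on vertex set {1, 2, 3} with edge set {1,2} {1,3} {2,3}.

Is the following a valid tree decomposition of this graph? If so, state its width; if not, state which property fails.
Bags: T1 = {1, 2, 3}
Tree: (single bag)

Yes; width 2.

Checking the three conditions: (i) the bags cover all of {1, 2, 3}; (ii) for each edge, some bag contains both endpoints; (iii) the bags containing any fixed vertex form a subtree. All hold, so the decomposition is valid with width 3 − 1 = 2.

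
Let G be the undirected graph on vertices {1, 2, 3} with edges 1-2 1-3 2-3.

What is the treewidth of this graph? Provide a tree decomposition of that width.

Treewidth 2.
One optimal decomposition is:
Bags: B1 = {1, 2, 3}
Tree: (single bag)

With just one bag of size 3, the width is 3 − 1 = 2, so tw(G) ≤ 2. For the lower bound, the 3 vertices {1, 2, 3} are pairwise adjacent, and any tree decomposition puts a clique entirely inside one bag — forcing width ≥ 2. Hence tw(G) = 2 exactly.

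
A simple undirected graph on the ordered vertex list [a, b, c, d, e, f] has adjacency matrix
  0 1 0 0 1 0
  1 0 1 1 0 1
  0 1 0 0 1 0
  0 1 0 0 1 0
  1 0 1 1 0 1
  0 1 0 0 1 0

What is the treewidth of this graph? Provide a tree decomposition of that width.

Treewidth 2.
Bags: B1 = {a, b, e}  B2 = {b, c, e}  B3 = {b, d, e}  B4 = {b, e, f}
Tree: B1–B2, B2–B3, B3–B4

The largest bag has 3 vertices, giving width 2; this decomposition certifies tw(G) ≤ 2. For the lower bound, G contains the cycle e–a–b–c–e, so G is not a forest; only forests have treewidth ≤ 1, hence tw(G) ≥ 2. Therefore the treewidth is 2.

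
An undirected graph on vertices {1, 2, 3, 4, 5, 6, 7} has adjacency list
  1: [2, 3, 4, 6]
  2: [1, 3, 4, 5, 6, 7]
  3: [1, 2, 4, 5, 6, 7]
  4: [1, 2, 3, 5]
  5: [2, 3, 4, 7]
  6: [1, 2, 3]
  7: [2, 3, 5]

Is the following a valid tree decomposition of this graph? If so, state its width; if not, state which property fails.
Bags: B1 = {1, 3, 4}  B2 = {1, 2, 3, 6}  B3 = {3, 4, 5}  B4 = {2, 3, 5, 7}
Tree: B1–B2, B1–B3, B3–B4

No — edge (2,4) lies in no bag.

A tree decomposition must satisfy three properties: every vertex lies in some bag; for every edge, both endpoints lie together in some bag; and for every vertex, the bags containing it form a connected subtree. Here edge (2,4) lies in no bag, so the decomposition is invalid.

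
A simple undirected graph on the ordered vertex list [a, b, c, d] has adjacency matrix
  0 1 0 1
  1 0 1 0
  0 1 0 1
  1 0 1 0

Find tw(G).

A width-2 tree decomposition is:
Bags: B1 = {b, c, d}  B2 = {a, b, d}
Tree: B1–B2
Every bag has size at most 3, so the width is 3 − 1 = 2 and tw(G) ≤ 2. Since d–c–b–a–d is a cycle in G, G is not acyclic. Forests are exactly the graphs of treewidth ≤ 1, so tw(G) ≥ 2. Combining the bounds, tw(G) = 2.

2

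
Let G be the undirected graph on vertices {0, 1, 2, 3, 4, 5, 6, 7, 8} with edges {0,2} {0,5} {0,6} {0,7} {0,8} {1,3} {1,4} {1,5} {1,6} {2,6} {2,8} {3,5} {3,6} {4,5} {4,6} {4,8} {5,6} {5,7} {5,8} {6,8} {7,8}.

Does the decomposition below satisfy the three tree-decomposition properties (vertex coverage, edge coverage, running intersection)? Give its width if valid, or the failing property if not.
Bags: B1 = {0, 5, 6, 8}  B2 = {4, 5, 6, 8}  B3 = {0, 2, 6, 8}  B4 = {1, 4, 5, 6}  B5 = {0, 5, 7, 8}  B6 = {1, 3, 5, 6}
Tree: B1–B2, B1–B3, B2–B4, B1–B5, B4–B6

Checking the three conditions: (i) the bags cover all of {0, 1, 2, 3, 4, 5, 6, 7, 8}; (ii) for each edge, some bag contains both endpoints; (iii) the bags containing any fixed vertex form a subtree. All hold, so the decomposition is valid with width 4 − 1 = 3.

Yes; width 3.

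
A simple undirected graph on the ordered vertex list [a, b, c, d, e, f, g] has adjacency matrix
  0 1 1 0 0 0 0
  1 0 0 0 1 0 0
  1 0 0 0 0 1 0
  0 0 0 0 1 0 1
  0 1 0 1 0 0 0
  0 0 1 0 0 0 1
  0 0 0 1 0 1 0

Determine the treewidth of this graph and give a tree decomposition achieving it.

Treewidth 2.
Bags: B1 = {d, e, g}  B2 = {b, e, g}  B3 = {a, b, g}  B4 = {a, c, g}  B5 = {c, f, g}
Tree: B1–B2, B2–B3, B3–B4, B4–B5

The largest bag has 3 vertices, giving width 2; this decomposition certifies tw(G) ≤ 2. The edges g–d–e–b–a–c–f–g form a cycle, so G is not a tree and its treewidth is at least 2. Combining the bounds, tw(G) = 2.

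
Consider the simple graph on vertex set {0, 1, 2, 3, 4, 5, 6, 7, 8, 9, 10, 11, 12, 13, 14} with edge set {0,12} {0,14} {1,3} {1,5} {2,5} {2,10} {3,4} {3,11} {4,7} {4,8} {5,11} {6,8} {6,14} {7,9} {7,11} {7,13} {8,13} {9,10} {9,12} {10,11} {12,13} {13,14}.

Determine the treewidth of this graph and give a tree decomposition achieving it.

Each bag holds 4 vertices, so the decomposition has width 3, which upper-bounds the treewidth. For the lower bound: the 4 vertex sets {0,6,14}, {12}, {13}, {4,7,8,9} are disjoint, each induces a connected subgraph, and every pair is joined by at least one edge of G. Contracting each set to a single vertex therefore yields K_{4} as a minor, and since treewidth is minor-monotone, tw(G) ≥ tw(K_{4}) = 3. The upper and lower bounds meet at 3, so that is the treewidth.

Treewidth 3.
Bags: B1 = {0, 6, 12, 14}  B2 = {6, 12, 13, 14}  B3 = {6, 8, 12, 13}  B4 = {8, 9, 12, 13}  B5 = {7, 8, 9, 13}  B6 = {4, 7, 8, 9}  B7 = {4, 7, 9, 10}  B8 = {4, 7, 10, 11}  B9 = {3, 4, 10, 11}  B10 = {2, 3, 10, 11}  B11 = {2, 3, 5, 11}  B12 = {1, 2, 3, 5}
Tree: B1–B2, B2–B3, B3–B4, B4–B5, B5–B6, B6–B7, B7–B8, B8–B9, B9–B10, B10–B11, B11–B12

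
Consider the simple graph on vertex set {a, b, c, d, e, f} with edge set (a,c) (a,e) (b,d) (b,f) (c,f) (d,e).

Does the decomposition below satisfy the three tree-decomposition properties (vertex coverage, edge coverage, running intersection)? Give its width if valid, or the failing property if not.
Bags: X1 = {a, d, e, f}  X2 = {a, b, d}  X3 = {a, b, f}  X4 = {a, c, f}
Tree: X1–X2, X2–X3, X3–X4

A tree decomposition must satisfy three properties: every vertex lies in some bag; for every edge, both endpoints lie together in some bag; and for every vertex, the bags containing it form a connected subtree. Here bags containing vertex f are not connected in the tree, so the decomposition is invalid.

No — bags containing vertex f are not connected in the tree.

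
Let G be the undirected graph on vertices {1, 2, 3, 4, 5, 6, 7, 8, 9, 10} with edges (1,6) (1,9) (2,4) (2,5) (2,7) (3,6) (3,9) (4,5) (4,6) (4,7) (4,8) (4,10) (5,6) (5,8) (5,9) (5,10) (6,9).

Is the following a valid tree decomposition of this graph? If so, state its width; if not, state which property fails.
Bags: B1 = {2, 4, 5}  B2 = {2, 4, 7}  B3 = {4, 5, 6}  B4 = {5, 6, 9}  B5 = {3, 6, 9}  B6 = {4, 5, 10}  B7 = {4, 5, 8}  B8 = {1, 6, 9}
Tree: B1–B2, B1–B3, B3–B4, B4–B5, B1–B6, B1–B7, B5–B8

Vertex coverage: the bags together contain {1, 2, 3, 4, 5, 6, 7, 8, 9, 10}, the full vertex set. Edge coverage: each edge of G has both endpoints in at least one bag. Running intersection: for every vertex, the bags containing it form a connected subtree. All three properties hold, so this is a valid tree decomposition of width max|bag| − 1 = 2, and hence tw(G) ≤ 2.

Yes; width 2.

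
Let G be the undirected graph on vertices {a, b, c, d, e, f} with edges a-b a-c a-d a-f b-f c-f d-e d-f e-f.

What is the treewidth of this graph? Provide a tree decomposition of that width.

Treewidth 2.
One optimal decomposition is:
Bags: B1 = {d, e, f}  B2 = {a, d, f}  B3 = {a, b, f}  B4 = {a, c, f}
Tree: B1–B2, B2–B3, B3–B4

The largest bag has 3 vertices, giving width 2; this decomposition certifies tw(G) ≤ 2. Conversely, {d, e, f} is a clique of size 3, and the vertices of any clique must share a bag in every tree decomposition; so some bag has ≥ 3 vertices and tw(G) ≥ 2. Combining the bounds, tw(G) = 2.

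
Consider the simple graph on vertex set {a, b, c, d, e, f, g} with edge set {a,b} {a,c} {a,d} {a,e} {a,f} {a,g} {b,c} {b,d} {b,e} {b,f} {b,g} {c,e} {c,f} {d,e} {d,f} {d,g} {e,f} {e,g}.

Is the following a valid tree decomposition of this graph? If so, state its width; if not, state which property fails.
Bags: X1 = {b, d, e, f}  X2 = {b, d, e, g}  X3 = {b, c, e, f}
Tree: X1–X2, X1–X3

A tree decomposition must satisfy three properties: every vertex lies in some bag; for every edge, both endpoints lie together in some bag; and for every vertex, the bags containing it form a connected subtree. Here vertex a appears in no bag, so the decomposition is invalid.

No — vertex a appears in no bag.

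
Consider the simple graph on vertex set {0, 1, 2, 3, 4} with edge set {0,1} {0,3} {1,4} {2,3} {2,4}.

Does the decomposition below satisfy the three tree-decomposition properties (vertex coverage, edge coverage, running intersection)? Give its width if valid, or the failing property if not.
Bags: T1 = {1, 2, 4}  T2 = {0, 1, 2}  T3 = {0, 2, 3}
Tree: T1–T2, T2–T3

Yes; width 2.

Every vertex of G appears in some bag (union = {0, 1, 2, 3, 4}); every edge is covered by a bag; and for each vertex v the set of bags containing v is connected in the bag tree. The decomposition is therefore valid. The largest bag has 3 vertices, so the width is 2.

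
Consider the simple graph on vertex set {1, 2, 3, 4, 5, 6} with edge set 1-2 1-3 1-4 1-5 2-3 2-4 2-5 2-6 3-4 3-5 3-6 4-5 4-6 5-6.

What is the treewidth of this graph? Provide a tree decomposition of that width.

Every bag has size at most 5, so the width is 5 − 1 = 4 and tw(G) ≤ 4. Conversely, {1, 2, 3, 4, 5} is a clique of size 5, and the vertices of any clique must share a bag in every tree decomposition; so some bag has ≥ 5 vertices and tw(G) ≥ 4. Hence tw(G) = 4 exactly.

Treewidth 4.
Bags: B1 = {1, 2, 3, 4, 5}  B2 = {2, 3, 4, 5, 6}
Tree: B1–B2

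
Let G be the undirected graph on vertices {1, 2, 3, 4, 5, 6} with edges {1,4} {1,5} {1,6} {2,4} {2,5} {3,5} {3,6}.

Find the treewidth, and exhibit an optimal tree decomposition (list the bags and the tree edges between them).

Every bag has size at most 3, so the width is 3 − 1 = 2 and tw(G) ≤ 2. For the lower bound, G contains the cycle 2–4–1–5–2, so G is not a forest; only forests have treewidth ≤ 1, hence tw(G) ≥ 2. Hence tw(G) = 2 exactly.

Treewidth 2.
One such decomposition:
Bags: B1 = {2, 4, 5}  B2 = {1, 4, 5}  B3 = {1, 3, 5}  B4 = {1, 3, 6}
Tree: B1–B2, B2–B3, B3–B4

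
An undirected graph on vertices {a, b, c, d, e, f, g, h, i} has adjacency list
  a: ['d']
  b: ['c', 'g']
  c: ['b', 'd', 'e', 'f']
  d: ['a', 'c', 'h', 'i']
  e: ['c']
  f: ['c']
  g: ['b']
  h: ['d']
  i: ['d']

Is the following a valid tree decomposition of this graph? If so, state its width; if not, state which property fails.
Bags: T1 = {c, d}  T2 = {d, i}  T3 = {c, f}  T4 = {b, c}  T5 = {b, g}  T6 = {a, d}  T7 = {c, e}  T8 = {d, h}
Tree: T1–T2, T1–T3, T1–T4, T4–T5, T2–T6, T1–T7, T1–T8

Every vertex of G appears in some bag (union = {a, b, c, d, e, f, g, h, i}); every edge is covered by a bag; and for each vertex v the set of bags containing v is connected in the bag tree. The decomposition is therefore valid. The largest bag has 2 vertices, so the width is 1.

Yes; width 1.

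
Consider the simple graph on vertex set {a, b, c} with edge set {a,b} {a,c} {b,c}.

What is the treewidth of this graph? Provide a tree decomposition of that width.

A single bag containing all 3 vertices is trivially a valid decomposition of width 2. On the other hand G contains the 3-clique {a, b, c}. A clique must lie in a single bag of any decomposition, so no decomposition can have width below 2. The upper and lower bounds meet at 2, so that is the treewidth.

Treewidth 2.
Bags: B1 = {a, b, c}
Tree: (single bag)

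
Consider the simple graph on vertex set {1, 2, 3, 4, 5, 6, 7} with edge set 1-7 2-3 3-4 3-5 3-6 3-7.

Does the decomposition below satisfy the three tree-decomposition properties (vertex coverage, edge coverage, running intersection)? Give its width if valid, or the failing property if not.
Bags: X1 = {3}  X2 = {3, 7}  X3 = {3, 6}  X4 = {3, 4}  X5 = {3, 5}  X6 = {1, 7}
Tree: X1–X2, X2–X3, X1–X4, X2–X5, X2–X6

A tree decomposition must satisfy three properties: every vertex lies in some bag; for every edge, both endpoints lie together in some bag; and for every vertex, the bags containing it form a connected subtree. Here vertex 2 appears in no bag, so the decomposition is invalid.

No — vertex 2 appears in no bag.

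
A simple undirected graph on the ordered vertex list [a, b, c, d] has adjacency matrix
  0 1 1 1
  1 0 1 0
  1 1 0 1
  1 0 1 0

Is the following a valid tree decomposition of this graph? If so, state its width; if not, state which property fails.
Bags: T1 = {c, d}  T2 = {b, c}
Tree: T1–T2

A tree decomposition must satisfy three properties: every vertex lies in some bag; for every edge, both endpoints lie together in some bag; and for every vertex, the bags containing it form a connected subtree. Here vertex a appears in no bag, so the decomposition is invalid.

No — vertex a appears in no bag.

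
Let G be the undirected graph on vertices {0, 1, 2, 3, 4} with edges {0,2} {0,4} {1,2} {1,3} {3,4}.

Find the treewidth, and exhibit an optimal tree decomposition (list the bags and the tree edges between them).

Treewidth 2.
One such decomposition:
Bags: B1 = {0, 3, 4}  B2 = {0, 2, 3}  B3 = {1, 2, 3}
Tree: B1–B2, B2–B3

Every bag has size at most 3, so the width is 3 − 1 = 2 and tw(G) ≤ 2. The edges 3–4–0–2–1–3 form a cycle, so G is not a tree and its treewidth is at least 2. Hence tw(G) = 2 exactly.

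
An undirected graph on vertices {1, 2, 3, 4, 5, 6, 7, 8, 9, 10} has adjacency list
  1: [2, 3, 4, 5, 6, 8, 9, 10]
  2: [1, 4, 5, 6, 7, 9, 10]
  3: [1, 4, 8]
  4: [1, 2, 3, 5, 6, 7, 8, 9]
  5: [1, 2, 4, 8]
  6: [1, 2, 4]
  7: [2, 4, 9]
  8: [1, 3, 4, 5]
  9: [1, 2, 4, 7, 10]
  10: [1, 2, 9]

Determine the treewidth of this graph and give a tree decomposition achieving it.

Treewidth 3.
One optimal decomposition is:
Bags: B1 = {2, 4, 7, 9}  B2 = {1, 2, 4, 9}  B3 = {1, 2, 4, 5}  B4 = {1, 4, 5, 8}  B5 = {1, 2, 9, 10}  B6 = {1, 2, 4, 6}  B7 = {1, 3, 4, 8}
Tree: B1–B2, B2–B3, B3–B4, B2–B5, B2–B6, B4–B7

Every bag has size at most 4, so the width is 4 − 1 = 3 and tw(G) ≤ 3. For the lower bound, the 4 vertices {1, 2, 9, 10} are pairwise adjacent, and any tree decomposition puts a clique entirely inside one bag — forcing width ≥ 3. Combining the bounds, tw(G) = 3.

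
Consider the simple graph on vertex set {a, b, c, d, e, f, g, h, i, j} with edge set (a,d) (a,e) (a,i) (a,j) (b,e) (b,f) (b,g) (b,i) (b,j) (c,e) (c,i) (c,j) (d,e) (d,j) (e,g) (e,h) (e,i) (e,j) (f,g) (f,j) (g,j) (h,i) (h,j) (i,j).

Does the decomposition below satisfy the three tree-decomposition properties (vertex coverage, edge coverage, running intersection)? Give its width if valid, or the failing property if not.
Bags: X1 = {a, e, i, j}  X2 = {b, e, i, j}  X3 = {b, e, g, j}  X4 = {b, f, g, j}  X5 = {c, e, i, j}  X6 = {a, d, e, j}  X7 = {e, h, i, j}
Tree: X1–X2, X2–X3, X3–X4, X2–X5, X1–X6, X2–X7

Vertex coverage: the bags together contain {a, b, c, d, e, f, g, h, i, j}, the full vertex set. Edge coverage: each edge of G has both endpoints in at least one bag. Running intersection: for every vertex, the bags containing it form a connected subtree. All three properties hold, so this is a valid tree decomposition of width max|bag| − 1 = 3, and hence tw(G) ≤ 3.

Yes; width 3.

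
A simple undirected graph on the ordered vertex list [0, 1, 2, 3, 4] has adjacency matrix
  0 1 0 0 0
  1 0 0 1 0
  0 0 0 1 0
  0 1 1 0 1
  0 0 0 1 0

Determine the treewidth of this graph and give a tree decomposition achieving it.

Treewidth 1.
One such decomposition:
Bags: B1 = {3, 4}  B2 = {2, 3}  B3 = {1, 3}  B4 = {0, 1}
Tree: B1–B2, B2–B3, B3–B4

Each bag holds 2 vertices, so the decomposition has width 1, which upper-bounds the treewidth. G has an edge, so its treewidth is at least 1. Combining the bounds, tw(G) = 1.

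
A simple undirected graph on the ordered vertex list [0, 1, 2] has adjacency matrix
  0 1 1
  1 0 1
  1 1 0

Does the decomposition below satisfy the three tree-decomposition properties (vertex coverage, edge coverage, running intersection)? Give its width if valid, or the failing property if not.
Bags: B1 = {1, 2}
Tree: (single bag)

No — vertex 0 appears in no bag.

A tree decomposition must satisfy three properties: every vertex lies in some bag; for every edge, both endpoints lie together in some bag; and for every vertex, the bags containing it form a connected subtree. Here vertex 0 appears in no bag, so the decomposition is invalid.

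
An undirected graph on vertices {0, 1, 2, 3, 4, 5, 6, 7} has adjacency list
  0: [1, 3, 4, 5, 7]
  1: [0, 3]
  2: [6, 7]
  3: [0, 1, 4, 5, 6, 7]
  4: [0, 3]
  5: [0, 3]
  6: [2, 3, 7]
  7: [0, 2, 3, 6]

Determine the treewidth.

A width-2 tree decomposition is:
Bags: B1 = {0, 3, 5}  B2 = {0, 3, 7}  B3 = {3, 6, 7}  B4 = {0, 3, 4}  B5 = {0, 1, 3}  B6 = {2, 6, 7}
Tree: B1–B2, B2–B3, B1–B4, B4–B5, B3–B6
The largest bag has 3 vertices, giving width 2; this decomposition certifies tw(G) ≤ 2. On the other hand G contains the 3-clique {2, 6, 7}. A clique must lie in a single bag of any decomposition, so no decomposition can have width below 2. The upper and lower bounds meet at 2, so that is the treewidth.

2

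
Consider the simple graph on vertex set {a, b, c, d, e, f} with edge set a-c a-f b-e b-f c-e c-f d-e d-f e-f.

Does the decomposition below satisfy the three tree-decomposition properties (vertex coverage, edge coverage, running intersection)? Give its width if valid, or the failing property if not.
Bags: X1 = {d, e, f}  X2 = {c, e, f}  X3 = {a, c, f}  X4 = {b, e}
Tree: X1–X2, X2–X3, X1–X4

No — edge (f,b) lies in no bag.

A tree decomposition must satisfy three properties: every vertex lies in some bag; for every edge, both endpoints lie together in some bag; and for every vertex, the bags containing it form a connected subtree. Here edge (f,b) lies in no bag, so the decomposition is invalid.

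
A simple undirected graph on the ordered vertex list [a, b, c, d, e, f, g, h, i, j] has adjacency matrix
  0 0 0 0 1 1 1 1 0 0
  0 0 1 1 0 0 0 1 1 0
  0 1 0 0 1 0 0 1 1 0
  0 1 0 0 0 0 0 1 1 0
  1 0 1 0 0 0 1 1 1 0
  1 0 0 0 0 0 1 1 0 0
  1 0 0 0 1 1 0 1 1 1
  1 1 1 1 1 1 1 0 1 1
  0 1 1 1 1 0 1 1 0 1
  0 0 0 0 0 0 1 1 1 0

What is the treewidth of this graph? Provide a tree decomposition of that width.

Each bag holds 4 vertices, so the decomposition has width 3, which upper-bounds the treewidth. Conversely, {a, e, g, h} is a clique of size 4, and the vertices of any clique must share a bag in every tree decomposition; so some bag has ≥ 4 vertices and tw(G) ≥ 3. The upper and lower bounds meet at 3, so that is the treewidth.

Treewidth 3.
One optimal decomposition is:
Bags: B1 = {c, e, h, i}  B2 = {b, c, h, i}  B3 = {b, d, h, i}  B4 = {e, g, h, i}  B5 = {g, h, i, j}  B6 = {a, e, g, h}  B7 = {a, f, g, h}
Tree: B1–B2, B2–B3, B1–B4, B4–B5, B4–B6, B6–B7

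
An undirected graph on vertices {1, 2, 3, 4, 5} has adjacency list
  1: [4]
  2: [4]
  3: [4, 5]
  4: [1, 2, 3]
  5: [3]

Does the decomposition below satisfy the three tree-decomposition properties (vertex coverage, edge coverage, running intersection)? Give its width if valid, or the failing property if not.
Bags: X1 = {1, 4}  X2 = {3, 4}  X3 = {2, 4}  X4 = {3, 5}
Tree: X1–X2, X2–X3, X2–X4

Every vertex of G appears in some bag (union = {1, 2, 3, 4, 5}); every edge is covered by a bag; and for each vertex v the set of bags containing v is connected in the bag tree. The decomposition is therefore valid. The largest bag has 2 vertices, so the width is 1.

Yes; width 1.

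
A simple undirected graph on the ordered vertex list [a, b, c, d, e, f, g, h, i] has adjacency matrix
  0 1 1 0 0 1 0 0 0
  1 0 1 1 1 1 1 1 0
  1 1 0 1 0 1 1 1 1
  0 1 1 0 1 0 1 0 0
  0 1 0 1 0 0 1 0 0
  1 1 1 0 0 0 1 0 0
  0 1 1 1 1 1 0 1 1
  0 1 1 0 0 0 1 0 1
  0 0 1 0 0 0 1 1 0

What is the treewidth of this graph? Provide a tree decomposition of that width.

Treewidth 3.
One such decomposition:
Bags: B1 = {a, b, c, f}  B2 = {b, c, f, g}  B3 = {b, c, g, h}  B4 = {b, c, d, g}  B5 = {c, g, h, i}  B6 = {b, d, e, g}
Tree: B1–B2, B2–B3, B2–B4, B3–B5, B4–B6

Every bag has size at most 4, so the width is 4 − 1 = 3 and tw(G) ≤ 3. Conversely, {b, d, e, g} is a clique of size 4, and the vertices of any clique must share a bag in every tree decomposition; so some bag has ≥ 4 vertices and tw(G) ≥ 3. Hence tw(G) = 3 exactly.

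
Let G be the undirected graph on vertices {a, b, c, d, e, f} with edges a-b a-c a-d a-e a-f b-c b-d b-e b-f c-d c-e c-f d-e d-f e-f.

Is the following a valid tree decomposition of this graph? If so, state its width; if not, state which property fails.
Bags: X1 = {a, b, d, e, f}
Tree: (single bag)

A tree decomposition must satisfy three properties: every vertex lies in some bag; for every edge, both endpoints lie together in some bag; and for every vertex, the bags containing it form a connected subtree. Here vertex c appears in no bag, so the decomposition is invalid.

No — vertex c appears in no bag.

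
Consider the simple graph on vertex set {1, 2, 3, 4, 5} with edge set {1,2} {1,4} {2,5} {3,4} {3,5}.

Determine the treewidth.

2

A width-2 tree decomposition is:
Bags: B1 = {1, 3, 4}  B2 = {1, 2, 3}  B3 = {2, 3, 5}
Tree: B1–B2, B2–B3
Every bag has size at most 3, so the width is 3 − 1 = 2 and tw(G) ≤ 2. Since 3–4–1–2–5–3 is a cycle in G, G is not acyclic. Forests are exactly the graphs of treewidth ≤ 1, so tw(G) ≥ 2. Therefore the treewidth is 2.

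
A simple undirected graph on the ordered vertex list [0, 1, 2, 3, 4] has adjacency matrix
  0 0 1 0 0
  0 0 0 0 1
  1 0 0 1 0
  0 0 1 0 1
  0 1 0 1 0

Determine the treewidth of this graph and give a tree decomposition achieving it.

Every bag has size at most 2, so the width is 2 − 1 = 1 and tw(G) ≤ 1. G has an edge, so its treewidth is at least 1. Hence tw(G) = 1 exactly.

Treewidth 1.
One such decomposition:
Bags: B1 = {0, 2}  B2 = {2, 3}  B3 = {3, 4}  B4 = {1, 4}
Tree: B1–B2, B2–B3, B3–B4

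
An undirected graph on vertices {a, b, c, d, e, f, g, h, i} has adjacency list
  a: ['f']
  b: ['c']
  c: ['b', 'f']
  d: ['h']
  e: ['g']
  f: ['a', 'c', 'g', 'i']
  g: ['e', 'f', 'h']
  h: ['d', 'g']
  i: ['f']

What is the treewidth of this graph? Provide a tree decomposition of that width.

Treewidth 1.
One optimal decomposition is:
Bags: B1 = {f, g}  B2 = {f, i}  B3 = {g, h}  B4 = {c, f}  B5 = {a, f}  B6 = {b, c}  B7 = {e, g}  B8 = {d, h}
Tree: B1–B2, B1–B3, B2–B4, B1–B5, B4–B6, B3–B7, B3–B8

Each bag holds 2 vertices, so the decomposition has width 1, which upper-bounds the treewidth. Any graph with an edge has treewidth ≥ 1, and G has the edge f–g. Therefore the treewidth is 1.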